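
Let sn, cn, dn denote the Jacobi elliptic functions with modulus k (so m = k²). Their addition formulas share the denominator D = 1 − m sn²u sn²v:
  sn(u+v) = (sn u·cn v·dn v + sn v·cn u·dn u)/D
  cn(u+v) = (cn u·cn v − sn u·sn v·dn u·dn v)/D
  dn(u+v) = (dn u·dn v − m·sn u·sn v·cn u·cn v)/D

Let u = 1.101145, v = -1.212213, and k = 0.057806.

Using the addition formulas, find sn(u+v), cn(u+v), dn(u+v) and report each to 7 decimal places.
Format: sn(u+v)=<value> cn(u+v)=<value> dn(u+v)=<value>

sn(u+v)=-0.1108390 cn(u+v)=0.9938384 dn(u+v)=0.9999795

sn u = 0.8914622649352499, cn u = 0.4530949461167211, dn u = 0.9986713506518074
sn v = -0.9361356385683868, cn v = 0.3516391135840246, dn v = 0.9985347501310649
m = k² = 0.003341533636
D = 1 − m·sn²u·sn²v = 0.9976728234918463
sn(u+v) = (sn u·cn v·dn v + sn v·cn u·dn u)/D = -0.1105810846684226/0.9976728234918463 = -0.1108390266474231
cn(u+v) = (cn u·cn v − sn u·sn v·dn u·dn v)/D = 0.9915255349448888/0.9976728234918463 = 0.9938383722577086
dn(u+v) = (dn u·dn v − m·sn u·sn v·cn u·cn v)/D = 0.9976523451943691/0.9976728234918463 = 0.9999794739347459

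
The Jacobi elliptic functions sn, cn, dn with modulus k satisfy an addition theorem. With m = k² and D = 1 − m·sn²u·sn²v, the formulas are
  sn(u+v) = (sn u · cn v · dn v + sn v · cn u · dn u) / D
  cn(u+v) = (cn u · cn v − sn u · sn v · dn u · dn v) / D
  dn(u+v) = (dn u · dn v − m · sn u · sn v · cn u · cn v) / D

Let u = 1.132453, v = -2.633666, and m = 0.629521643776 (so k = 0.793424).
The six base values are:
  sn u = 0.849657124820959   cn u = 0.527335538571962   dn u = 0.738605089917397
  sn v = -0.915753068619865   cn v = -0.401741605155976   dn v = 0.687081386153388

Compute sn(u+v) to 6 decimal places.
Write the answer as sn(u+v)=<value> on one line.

sn(u+v)=-0.955280

m = k² = 0.629521643776
D = 1 − m·sn²u·sn²v = 0.6188860561221097
sn(u+v) = (sn u·cn v·dn v + sn v·cn u·dn u)/D = -0.5912093055782127/0.6188860561221097 = -0.9552797315917615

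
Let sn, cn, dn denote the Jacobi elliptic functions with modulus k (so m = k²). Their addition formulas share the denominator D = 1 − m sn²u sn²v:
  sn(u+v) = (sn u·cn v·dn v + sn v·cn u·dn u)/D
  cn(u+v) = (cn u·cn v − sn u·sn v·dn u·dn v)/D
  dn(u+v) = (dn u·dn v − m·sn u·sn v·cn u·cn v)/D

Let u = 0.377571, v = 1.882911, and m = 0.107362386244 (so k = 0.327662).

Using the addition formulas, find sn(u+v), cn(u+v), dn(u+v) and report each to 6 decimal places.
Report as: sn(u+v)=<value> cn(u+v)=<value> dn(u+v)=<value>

sn(u+v)=0.817701 cn(u+v)=-0.575643 dn(u+v)=0.963439

sn u = 0.3677939456589852, cn u = 0.929907314487092, dn u = 0.9927118583941507
sn v = 0.9682238437287589, cn v = -0.2500851623649591, dn v = 0.9483418873445745
m = k² = 0.107362386244
D = 1 − m·sn²u·sn²v = 0.9863851502030167
sn(u+v) = (sn u·cn v·dn v + sn v·cn u·dn u)/D = 0.8065681892772428/0.9863851502030167 = 0.8177010664761486
cn(u+v) = (cn u·cn v − sn u·sn v·dn u·dn v)/D = -0.5678057947811537/0.9863851502030167 = -0.5756430889742091
dn(u+v) = (dn u·dn v − m·sn u·sn v·cn u·cn v)/D = 0.9503214315450014/0.9863851502030167 = 0.9634385020388915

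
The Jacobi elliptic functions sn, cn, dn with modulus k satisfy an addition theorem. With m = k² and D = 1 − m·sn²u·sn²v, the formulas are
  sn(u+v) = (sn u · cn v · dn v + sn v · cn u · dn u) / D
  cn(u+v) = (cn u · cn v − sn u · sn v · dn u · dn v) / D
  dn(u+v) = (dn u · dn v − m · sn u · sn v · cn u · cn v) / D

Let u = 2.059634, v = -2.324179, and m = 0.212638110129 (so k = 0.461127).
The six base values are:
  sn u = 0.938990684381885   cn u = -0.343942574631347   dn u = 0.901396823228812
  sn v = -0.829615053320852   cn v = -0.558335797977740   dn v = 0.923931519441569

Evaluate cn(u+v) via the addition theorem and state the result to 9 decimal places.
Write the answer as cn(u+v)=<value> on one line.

m = k² = 0.212638110129
D = 1 − m·sn²u·sn²v = 0.8709622093621797
cn(u+v) = (cn u·cn v − sn u·sn v·dn u·dn v)/D = 0.8408098652389984/0.8709622093621797 = 0.9653804220216829

cn(u+v)=0.965380422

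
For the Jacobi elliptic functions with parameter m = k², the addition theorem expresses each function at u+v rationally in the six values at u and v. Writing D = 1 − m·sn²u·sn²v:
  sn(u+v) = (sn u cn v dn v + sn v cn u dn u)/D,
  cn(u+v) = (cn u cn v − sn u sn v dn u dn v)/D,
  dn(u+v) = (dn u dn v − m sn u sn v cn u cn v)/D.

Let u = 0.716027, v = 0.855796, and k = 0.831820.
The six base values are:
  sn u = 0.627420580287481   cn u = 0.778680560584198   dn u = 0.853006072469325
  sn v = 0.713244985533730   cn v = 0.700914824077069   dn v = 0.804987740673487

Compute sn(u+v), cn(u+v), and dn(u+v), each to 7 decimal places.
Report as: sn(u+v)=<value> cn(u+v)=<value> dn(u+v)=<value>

sn(u+v)=0.9609074 cn(u+v)=0.2768700 dn(u+v)=0.6009296

m = k² = 0.6919245124
D = 1 − m·sn²u·sn²v = 0.8614349539027302
sn(u+v) = (sn u·cn v·dn v + sn v·cn u·dn u)/D = 0.8277592061858288/0.8614349539027302 = 0.9609073818466113
cn(u+v) = (cn u·cn v − sn u·sn v·dn u·dn v)/D = 0.2385055059741923/0.8614349539027302 = 0.276870011941869
dn(u+v) = (dn u·dn v − m·sn u·sn v·cn u·cn v)/D = 0.5176617359136538/0.8614349539027302 = 0.6009295693985807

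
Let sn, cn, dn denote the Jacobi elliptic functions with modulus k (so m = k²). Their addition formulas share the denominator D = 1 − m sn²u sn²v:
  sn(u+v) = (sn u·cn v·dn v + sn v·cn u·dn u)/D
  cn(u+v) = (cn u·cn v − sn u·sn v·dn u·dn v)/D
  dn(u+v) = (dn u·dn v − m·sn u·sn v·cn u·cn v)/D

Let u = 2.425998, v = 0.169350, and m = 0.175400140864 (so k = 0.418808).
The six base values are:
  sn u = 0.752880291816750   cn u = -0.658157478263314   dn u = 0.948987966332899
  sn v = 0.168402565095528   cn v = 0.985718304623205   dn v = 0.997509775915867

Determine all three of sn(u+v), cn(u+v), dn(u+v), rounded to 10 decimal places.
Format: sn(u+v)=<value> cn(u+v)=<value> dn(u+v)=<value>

m = k² = 0.175400140864
D = 1 − m·sn²u·sn²v = 0.9971804538984026
sn(u+v) = (sn u·cn v·dn v + sn v·cn u·dn u)/D = 0.6350983520679563/0.9971804538984026 = 0.6368941043570265
cn(u+v) = (cn u·cn v − sn u·sn v·dn u·dn v)/D = -0.7687775626522867/0.9971804538984026 = -0.7709512953716733
dn(u+v) = (dn u·dn v − m·sn u·sn v·cn u·cn v)/D = 0.9610521450019874/0.9971804538984026 = 0.9637695376446917

sn(u+v)=0.6368941044 cn(u+v)=-0.7709512954 dn(u+v)=0.9637695376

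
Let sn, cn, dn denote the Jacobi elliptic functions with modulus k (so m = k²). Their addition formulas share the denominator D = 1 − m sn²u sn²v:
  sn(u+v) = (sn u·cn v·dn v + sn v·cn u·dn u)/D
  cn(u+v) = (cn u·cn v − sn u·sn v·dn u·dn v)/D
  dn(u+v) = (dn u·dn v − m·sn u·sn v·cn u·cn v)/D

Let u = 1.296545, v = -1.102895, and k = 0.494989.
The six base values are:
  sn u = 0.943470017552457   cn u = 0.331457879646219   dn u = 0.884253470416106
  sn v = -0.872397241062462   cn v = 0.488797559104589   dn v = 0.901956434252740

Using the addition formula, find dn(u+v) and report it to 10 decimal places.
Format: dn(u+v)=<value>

m = k² = 0.245014110121
D = 1 − m·sn²u·sn²v = 0.8340123145105956
dn(u+v) = (dn u·dn v − m·sn u·sn v·cn u·cn v)/D = 0.830231246033718/0.8340123145105956 = 0.9954664116930979

dn(u+v)=0.9954664117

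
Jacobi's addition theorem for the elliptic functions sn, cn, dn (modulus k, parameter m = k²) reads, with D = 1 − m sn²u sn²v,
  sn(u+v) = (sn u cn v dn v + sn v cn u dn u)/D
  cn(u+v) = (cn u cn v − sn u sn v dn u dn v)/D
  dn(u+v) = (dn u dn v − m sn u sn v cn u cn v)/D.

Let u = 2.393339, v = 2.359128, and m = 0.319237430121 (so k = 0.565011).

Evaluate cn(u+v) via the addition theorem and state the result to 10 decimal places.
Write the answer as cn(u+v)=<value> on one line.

sn u = 0.8453611479704624, cn u = -0.5341952166596609, dn u = 0.8785565485072242
sn v = 0.8609903629503098, cn v = -0.508621268633837, dn v = 0.8736978234954212
m = k² = 0.319237430121
D = 1 − m·sn²u·sn²v = 0.8308800057251486
cn(u+v) = (cn u·cn v − sn u·sn v·dn u·dn v)/D = -0.2869877882109646/0.8308800057251486 = -0.3454022075792962

cn(u+v)=-0.3454022076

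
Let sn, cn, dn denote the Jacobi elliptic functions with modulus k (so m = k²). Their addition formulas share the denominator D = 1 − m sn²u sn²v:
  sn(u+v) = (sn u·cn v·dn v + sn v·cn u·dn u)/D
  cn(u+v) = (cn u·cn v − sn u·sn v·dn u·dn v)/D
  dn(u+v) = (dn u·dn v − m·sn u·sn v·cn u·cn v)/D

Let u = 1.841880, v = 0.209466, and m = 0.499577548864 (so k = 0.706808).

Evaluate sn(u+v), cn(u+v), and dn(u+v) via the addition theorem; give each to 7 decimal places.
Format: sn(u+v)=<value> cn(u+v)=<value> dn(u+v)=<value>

sn u = 0.9999649415248676, cn u = 0.008373513072070389, dn u = 0.7074301939952224
sn v = 0.2071963615129484, cn v = 0.9782993753324161, dn v = 0.9892183630804246
m = k² = 0.499577548864
D = 1 − m·sn²u·sn²v = 0.9785544736295003
sn(u+v) = (sn u·cn v·dn v + sn v·cn u·dn u)/D = 0.9689451428790073/0.9785544736295003 = 0.9901800758062537
cn(u+v) = (cn u·cn v − sn u·sn v·dn u·dn v)/D = -0.1367997366645436/0.9785544736295003 = -0.1397977735027336
dn(u+v) = (dn u·dn v − m·sn u·sn v·cn u·cn v)/D = 0.6989550294090381/0.9785544736295003 = 0.7142729896441882

sn(u+v)=0.9901801 cn(u+v)=-0.1397978 dn(u+v)=0.7142730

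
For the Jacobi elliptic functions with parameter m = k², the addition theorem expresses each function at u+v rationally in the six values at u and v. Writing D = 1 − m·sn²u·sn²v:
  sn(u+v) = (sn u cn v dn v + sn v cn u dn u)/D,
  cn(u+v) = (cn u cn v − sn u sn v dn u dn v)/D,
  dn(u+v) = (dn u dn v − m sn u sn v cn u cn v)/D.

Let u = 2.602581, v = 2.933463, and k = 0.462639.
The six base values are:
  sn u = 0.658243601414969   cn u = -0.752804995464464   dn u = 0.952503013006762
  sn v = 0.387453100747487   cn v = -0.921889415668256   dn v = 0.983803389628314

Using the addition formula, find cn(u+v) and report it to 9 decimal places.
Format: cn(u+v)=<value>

cn(u+v)=0.461436593

m = k² = 0.214034844321
D = 1 − m·sn²u·sn²v = 0.98607817869107
cn(u+v) = (cn u·cn v − sn u·sn v·dn u·dn v)/D = 0.4550125554166612/0.98607817869107 = 0.4614365932127709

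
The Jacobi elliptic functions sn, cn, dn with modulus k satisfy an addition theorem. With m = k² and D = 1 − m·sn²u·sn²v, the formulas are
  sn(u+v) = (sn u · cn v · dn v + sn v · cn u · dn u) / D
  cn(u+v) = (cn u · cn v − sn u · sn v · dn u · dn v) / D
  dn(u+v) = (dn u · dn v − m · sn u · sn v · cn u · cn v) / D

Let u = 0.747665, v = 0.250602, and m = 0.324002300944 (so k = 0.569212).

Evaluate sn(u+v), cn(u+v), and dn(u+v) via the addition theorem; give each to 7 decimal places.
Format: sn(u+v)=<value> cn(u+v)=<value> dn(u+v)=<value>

sn(u+v)=0.8160182 cn(u+v)=0.5780262 dn(u+v)=0.8855798

sn u = 0.6650733765850307, cn u = 0.7467780150471664, dn u = 0.9255735848964137
sn v = 0.2471748563420723, cn v = 0.9689708924380938, dn v = 0.9900530019700871
m = k² = 0.324002300944
D = 1 − m·sn²u·sn²v = 0.9912442006360059
sn(u+v) = (sn u·cn v·dn v + sn v·cn u·dn u)/D = 0.8088732996993855/0.9912442006360059 = 0.8160181912594224
cn(u+v) = (cn u·cn v − sn u·sn v·dn u·dn v)/D = 0.572965138841747/0.9912442006360059 = 0.5780262204551803
dn(u+v) = (dn u·dn v − m·sn u·sn v·cn u·cn v)/D = 0.8778257976346298/0.9912442006360059 = 0.8855797563016216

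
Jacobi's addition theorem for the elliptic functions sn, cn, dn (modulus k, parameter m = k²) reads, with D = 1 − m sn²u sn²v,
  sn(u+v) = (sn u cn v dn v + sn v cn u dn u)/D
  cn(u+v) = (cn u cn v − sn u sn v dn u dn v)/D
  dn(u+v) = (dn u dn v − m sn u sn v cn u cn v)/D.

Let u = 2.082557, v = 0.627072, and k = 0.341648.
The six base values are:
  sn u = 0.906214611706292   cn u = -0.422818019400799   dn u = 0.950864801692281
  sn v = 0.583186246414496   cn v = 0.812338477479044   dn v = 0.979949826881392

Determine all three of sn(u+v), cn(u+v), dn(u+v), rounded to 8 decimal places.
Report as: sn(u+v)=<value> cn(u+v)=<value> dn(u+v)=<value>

sn(u+v)=0.50333660 cn(u+v)=-0.86409043 dn(u+v)=0.98510324

m = k² = 0.116723355904
D = 1 − m·sn²u·sn²v = 0.9673987364432313
sn(u+v) = (sn u·cn v·dn v + sn v·cn u·dn u)/D = 0.4869271876926292/0.9673987364432313 = 0.5033365967407411
cn(u+v) = (cn u·cn v − sn u·sn v·dn u·dn v)/D = -0.8359199896866372/0.9673987364432313 = -0.8640904295161755
dn(u+v) = (dn u·dn v − m·sn u·sn v·cn u·cn v)/D = 0.9529876342231778/0.9673987364432313 = 0.9851032447354254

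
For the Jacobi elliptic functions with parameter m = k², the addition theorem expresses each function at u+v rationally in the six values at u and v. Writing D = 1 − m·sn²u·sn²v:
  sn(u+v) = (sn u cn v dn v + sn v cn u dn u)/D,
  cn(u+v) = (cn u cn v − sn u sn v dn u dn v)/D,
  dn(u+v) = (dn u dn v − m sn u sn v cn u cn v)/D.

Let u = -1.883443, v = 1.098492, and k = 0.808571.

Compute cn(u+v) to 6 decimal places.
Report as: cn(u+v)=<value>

cn(u+v)=0.739226

sn u = -0.9971142669202378, cn u = 0.07591533905685171, dn u = 0.591591754067363
sn v = 0.8337939347708737, cn v = 0.5520757867714396, dn v = 0.7385656207214107
m = k² = 0.653787062041
D = 1 − m·sn²u·sn²v = 0.5480986426635809
cn(u+v) = (cn u·cn v − sn u·sn v·dn u·dn v)/D = 0.4051687480881374/0.5480986426635809 = 0.7392259650911545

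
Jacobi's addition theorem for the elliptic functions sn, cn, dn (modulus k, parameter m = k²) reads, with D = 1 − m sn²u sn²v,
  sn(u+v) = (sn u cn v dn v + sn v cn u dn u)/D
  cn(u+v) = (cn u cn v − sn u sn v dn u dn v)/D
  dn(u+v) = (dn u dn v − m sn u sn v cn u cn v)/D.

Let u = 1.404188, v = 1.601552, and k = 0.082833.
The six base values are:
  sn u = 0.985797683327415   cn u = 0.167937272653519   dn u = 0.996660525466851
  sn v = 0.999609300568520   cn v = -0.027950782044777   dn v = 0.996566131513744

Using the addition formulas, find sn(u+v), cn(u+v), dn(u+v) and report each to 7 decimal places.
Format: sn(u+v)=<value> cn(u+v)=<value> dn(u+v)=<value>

m = k² = 0.006861305889
D = 1 − m·sn²u·sn²v = 0.9933374122150232
sn(u+v) = (sn u·cn v·dn v + sn v·cn u·dn u)/D = 0.1398518565184583/0.9933374122150232 = 0.1407898814629416
cn(u+v) = (cn u·cn v − sn u·sn v·dn u·dn v)/D = -0.9834432737755542/0.9933374122150232 = -0.9900394988472181
dn(u+v) = (dn u·dn v − m·sn u·sn v·cn u·cn v)/D = 0.9932698613006442/0.9933374122150232 = 0.9999319960030213

sn(u+v)=0.1407899 cn(u+v)=-0.9900395 dn(u+v)=0.9999320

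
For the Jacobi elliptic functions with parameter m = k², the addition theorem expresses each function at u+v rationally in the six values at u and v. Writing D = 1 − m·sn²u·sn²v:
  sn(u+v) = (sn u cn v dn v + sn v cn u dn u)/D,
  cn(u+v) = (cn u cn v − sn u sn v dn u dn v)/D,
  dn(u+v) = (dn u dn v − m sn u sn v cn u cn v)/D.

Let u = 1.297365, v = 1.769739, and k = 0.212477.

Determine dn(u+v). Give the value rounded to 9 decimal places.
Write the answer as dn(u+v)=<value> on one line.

dn(u+v)=0.999723643

sn u = 0.9596206912783219, cn u = 0.2812972251383147, dn u = 0.9789922781129115
sn v = 0.9844353208970627, cn v = -0.1757472587845887, dn v = 0.9778793218638097
m = k² = 0.045146475529
D = 1 − m·sn²u·sn²v = 0.9597099845450736
dn(u+v) = (dn u·dn v − m·sn u·sn v·cn u·cn v)/D = 0.959444761556885/0.9597099845450736 = 0.9997236425665464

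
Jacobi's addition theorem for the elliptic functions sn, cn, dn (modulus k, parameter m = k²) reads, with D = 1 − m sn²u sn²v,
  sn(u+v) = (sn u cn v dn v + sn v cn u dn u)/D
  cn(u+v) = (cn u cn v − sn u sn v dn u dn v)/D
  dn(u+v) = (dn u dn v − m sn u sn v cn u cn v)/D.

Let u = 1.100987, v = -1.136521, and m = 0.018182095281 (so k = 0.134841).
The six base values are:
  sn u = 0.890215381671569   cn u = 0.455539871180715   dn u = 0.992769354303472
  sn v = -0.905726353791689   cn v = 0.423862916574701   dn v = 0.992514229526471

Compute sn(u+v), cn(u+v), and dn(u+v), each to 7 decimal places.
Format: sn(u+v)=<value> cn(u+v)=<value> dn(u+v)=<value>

m = k² = 0.018182095281
D = 1 − m·sn²u·sn²v = 0.9881797101445028
sn(u+v) = (sn u·cn v·dn v + sn v·cn u·dn u)/D = -0.03510645451575731/0.9881797101445028 = -0.03552638670411847
cn(u+v) = (cn u·cn v − sn u·sn v·dn u·dn v)/D = 0.9875559105147448/0.9881797101445028 = 0.9993687386784467
dn(u+v) = (dn u·dn v − m·sn u·sn v·cn u·cn v)/D = 0.988168371675027/0.9881797101445028 = 0.9999885259033762

sn(u+v)=-0.0355264 cn(u+v)=0.9993687 dn(u+v)=0.9999885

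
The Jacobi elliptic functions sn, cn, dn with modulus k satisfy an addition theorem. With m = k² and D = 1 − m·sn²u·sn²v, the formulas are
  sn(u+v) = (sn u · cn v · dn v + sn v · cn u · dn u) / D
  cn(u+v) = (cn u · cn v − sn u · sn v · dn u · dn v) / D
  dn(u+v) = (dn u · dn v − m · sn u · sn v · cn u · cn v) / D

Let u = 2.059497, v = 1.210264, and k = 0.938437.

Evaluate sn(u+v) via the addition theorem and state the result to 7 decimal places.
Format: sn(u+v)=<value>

sn(u+v)=0.9578514

sn u = 0.9880527473227831, cn u = 0.1541160877647123, dn u = 0.3745041048677046
sn v = 0.8506446658080468, cn v = 0.5257410508342642, dn v = 0.6022912452504705
m = k² = 0.880664002969
D = 1 − m·sn²u·sn²v = 0.3778904459061296
sn(u+v) = (sn u·cn v·dn v + sn v·cn u·dn u)/D = 0.3619628934149555/0.3778904459061296 = 0.9578514020036097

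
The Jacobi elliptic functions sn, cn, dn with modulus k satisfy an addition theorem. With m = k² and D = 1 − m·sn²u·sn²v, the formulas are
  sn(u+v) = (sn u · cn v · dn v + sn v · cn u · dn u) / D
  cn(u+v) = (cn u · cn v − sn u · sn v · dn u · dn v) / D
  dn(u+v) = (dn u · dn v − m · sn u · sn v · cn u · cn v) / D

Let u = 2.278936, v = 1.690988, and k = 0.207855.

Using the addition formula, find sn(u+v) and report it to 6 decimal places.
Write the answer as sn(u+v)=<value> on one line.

sn(u+v)=-0.710621

sn u = 0.7789654098761597, cn u = -0.6270668945307721, dn u = 0.9868052245114475
sn v = 0.9949478062069391, cn v = -0.1003935402503528, dn v = 0.9783822070926272
m = k² = 0.043203701025
D = 1 − m·sn²u·sn²v = 0.9740487730388099
sn(u+v) = (sn u·cn v·dn v + sn v·cn u·dn u)/D = -0.6921791429676403/0.9740487730388099 = -0.7106206199595113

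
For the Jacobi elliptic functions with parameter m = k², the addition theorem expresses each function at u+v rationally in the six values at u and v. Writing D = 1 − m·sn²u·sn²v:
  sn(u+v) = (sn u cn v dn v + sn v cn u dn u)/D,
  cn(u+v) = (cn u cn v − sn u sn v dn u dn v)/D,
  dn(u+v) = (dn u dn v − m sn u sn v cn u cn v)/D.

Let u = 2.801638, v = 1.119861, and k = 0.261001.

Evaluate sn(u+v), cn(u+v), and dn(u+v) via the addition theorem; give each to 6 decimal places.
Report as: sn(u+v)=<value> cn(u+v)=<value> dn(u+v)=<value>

sn(u+v)=-0.659665 cn(u+v)=-0.751560 dn(u+v)=0.985067

sn u = 0.3847423496123615, cn u = -0.9230240107466108, dn u = 0.9949453239059849
sn v = 0.8945730571134309, cn v = 0.4469217442536559, dn v = 0.9723605328172175
m = k² = 0.068121522001
D = 1 − m·sn²u·sn²v = 0.9919303266361511
sn(u+v) = (sn u·cn v·dn v + sn v·cn u·dn u)/D = -0.6543415790185302/0.9919303266361511 = -0.6596648589599464
cn(u+v) = (cn u·cn v − sn u·sn v·dn u·dn v)/D = -0.7454950508675681/0.9919303266361511 = -0.751559893723284
dn(u+v) = (dn u·dn v − m·sn u·sn v·cn u·cn v)/D = 0.9771175284220854/0.9919303266361511 = 0.9850666948914658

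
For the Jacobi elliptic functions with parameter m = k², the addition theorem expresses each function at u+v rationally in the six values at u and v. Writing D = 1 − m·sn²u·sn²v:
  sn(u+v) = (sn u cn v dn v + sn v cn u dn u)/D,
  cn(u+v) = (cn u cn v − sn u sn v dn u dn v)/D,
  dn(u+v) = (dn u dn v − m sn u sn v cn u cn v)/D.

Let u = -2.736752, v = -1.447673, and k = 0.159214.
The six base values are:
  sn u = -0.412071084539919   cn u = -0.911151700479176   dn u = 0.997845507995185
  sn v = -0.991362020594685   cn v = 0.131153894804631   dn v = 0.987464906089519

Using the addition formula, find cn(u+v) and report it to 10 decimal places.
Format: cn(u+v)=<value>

m = k² = 0.025349097796
D = 1 − m·sn²u·sn²v = 0.995769698297121
cn(u+v) = (cn u·cn v − sn u·sn v·dn u·dn v)/D = -0.5220228832656156/0.995769698297121 = -0.524240579080016

cn(u+v)=-0.5242405791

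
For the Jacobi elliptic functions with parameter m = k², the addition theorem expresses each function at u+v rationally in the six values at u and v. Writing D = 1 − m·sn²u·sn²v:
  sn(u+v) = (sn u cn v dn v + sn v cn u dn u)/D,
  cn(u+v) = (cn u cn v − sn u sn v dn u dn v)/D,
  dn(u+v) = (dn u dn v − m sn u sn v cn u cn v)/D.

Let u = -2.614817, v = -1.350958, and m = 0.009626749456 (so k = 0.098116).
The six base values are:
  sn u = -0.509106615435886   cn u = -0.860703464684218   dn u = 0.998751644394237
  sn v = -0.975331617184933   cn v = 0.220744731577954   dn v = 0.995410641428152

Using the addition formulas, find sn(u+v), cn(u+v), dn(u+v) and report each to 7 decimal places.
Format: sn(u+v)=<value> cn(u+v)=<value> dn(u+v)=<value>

sn(u+v)=0.7282851 cn(u+v)=-0.6852742 dn(u+v)=0.9974437

m = k² = 0.009626749456
D = 1 − m·sn²u·sn²v = 0.9976264315769489
sn(u+v) = (sn u·cn v·dn v + sn v·cn u·dn u)/D = 0.7265565043154708/0.9976264315769489 = 0.7282851389241987
cn(u+v) = (cn u·cn v − sn u·sn v·dn u·dn v)/D = -0.6836476746232959/0.9976264315769489 = -0.6852742198727168
dn(u+v) = (dn u·dn v − m·sn u·sn v·cn u·cn v)/D = 0.9950762214843702/0.9976264315769489 = 0.9974437224076475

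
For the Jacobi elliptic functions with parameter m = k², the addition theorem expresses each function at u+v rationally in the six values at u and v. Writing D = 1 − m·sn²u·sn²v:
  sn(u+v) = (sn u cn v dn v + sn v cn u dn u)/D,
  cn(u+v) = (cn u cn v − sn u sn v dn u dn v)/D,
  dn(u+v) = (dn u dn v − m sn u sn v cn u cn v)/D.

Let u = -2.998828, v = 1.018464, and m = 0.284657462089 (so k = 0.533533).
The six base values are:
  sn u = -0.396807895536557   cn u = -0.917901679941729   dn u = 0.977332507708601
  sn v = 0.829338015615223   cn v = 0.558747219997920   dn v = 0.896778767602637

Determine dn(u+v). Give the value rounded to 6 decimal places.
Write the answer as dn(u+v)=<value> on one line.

m = k² = 0.284657462089
D = 1 − m·sn²u·sn²v = 0.9691719304928082
dn(u+v) = (dn u·dn v − m·sn u·sn v·cn u·cn v)/D = 0.8284062858903017/0.9691719304928082 = 0.8547567875485937

dn(u+v)=0.854757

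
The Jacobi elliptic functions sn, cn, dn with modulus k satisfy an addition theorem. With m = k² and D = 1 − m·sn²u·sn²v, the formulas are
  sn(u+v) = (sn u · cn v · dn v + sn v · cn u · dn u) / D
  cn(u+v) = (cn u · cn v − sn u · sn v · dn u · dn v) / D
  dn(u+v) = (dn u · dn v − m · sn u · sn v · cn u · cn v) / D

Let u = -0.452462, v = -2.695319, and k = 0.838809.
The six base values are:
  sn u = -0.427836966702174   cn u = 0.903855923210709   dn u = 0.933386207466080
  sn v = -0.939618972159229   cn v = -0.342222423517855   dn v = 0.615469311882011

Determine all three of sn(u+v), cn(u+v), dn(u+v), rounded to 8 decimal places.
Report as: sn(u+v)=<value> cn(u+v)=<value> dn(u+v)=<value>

sn(u+v)=-0.79273111 cn(u+v)=-0.60957148 dn(u+v)=0.74688789

m = k² = 0.703600538481
D = 1 − m·sn²u·sn²v = 0.8862932280161708
sn(u+v) = (sn u·cn v·dn v + sn v·cn u·dn u)/D = -0.7025922125513638/0.8862932280161708 = -0.7927311078795073
cn(u+v) = (cn u·cn v − sn u·sn v·dn u·dn v)/D = -0.540259075712295/0.8862932280161708 = -0.6095714811243461
dn(u+v) = (dn u·dn v − m·sn u·sn v·cn u·cn v)/D = 0.661961675080699/0.8862932280161708 = 0.7468878855843196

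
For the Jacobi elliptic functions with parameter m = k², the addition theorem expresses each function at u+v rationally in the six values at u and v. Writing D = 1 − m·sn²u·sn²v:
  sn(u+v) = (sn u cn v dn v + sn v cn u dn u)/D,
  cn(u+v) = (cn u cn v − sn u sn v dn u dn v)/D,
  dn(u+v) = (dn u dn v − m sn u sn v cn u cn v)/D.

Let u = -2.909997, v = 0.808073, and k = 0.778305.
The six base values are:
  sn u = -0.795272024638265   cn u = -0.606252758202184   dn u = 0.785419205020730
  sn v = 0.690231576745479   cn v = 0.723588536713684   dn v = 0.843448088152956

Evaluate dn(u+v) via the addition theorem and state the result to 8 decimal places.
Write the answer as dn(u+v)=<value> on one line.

m = k² = 0.605758673025
D = 1 − m·sn²u·sn²v = 0.8174756968732511
dn(u+v) = (dn u·dn v − m·sn u·sn v·cn u·cn v)/D = 0.5165938224799326/0.8174756968732511 = 0.631937835529354

dn(u+v)=0.63193784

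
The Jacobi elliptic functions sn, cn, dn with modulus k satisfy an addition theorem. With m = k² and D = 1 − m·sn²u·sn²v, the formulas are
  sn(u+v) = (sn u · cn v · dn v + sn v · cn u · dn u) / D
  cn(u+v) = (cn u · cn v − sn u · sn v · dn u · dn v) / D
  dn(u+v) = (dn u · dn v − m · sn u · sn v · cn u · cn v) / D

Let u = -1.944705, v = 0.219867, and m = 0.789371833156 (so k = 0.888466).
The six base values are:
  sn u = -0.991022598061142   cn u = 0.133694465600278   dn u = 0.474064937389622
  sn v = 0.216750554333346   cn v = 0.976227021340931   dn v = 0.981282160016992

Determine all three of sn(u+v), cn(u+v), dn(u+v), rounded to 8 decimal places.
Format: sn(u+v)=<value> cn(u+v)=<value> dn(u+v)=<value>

m = k² = 0.789371833156
D = 1 − m·sn²u·sn²v = 0.9635775484135886
sn(u+v) = (sn u·cn v·dn v + sn v·cn u·dn u)/D = -0.9356166011778807/0.9635775484135886 = -0.9709821515852646
cn(u+v) = (cn u·cn v − sn u·sn v·dn u·dn v)/D = 0.2304414619965171/0.9635775484135886 = 0.2391519627827677
dn(u+v) = (dn u·dn v − m·sn u·sn v·cn u·cn v)/D = 0.4873218856497001/0.9635775484135886 = 0.5057422585779582

sn(u+v)=-0.97098215 cn(u+v)=0.23915196 dn(u+v)=0.50574226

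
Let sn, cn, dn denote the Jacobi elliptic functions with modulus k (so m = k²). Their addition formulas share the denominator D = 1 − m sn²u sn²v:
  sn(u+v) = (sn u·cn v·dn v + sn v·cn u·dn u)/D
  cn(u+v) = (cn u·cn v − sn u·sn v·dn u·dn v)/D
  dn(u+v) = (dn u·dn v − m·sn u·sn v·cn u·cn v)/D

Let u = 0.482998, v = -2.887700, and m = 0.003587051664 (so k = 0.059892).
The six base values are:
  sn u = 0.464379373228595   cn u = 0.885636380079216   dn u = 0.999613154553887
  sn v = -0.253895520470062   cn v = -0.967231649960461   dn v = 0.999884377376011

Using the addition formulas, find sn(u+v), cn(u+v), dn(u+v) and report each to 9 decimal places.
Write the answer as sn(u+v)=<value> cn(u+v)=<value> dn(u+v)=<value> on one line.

sn(u+v)=-0.673916223 cn(u+v)=-0.738807773 dn(u+v)=0.999185115

m = k² = 0.003587051664
D = 1 − m·sn²u·sn²v = 0.9999501352609003
sn(u+v) = (sn u·cn v·dn v + sn v·cn u·dn u)/D = -0.6738826179818901/0.9999501352609003 = -0.673916222638507
cn(u+v) = (cn u·cn v − sn u·sn v·dn u·dn v)/D = -0.7387709321502618/0.9999501352609003 = -0.7388077726070877
dn(u+v) = (dn u·dn v − m·sn u·sn v·cn u·cn v)/D = 0.9991352906687778/0.9999501352609003 = 0.9991851147738383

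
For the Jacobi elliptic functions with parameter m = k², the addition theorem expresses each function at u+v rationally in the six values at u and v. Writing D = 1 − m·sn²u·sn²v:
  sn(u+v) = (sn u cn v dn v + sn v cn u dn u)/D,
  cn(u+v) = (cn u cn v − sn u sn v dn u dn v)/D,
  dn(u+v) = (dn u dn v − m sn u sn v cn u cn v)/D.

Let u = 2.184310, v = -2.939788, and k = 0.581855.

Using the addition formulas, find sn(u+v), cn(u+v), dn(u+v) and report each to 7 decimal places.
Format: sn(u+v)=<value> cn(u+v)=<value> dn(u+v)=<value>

sn u = 0.933165214233565, cn u = -0.3594477471683816, dn u = 0.8397541333273248
sn v = -0.5024354588791213, cn v = -0.8646147174672236, dn v = 0.9563130472021539
m = k² = 0.338555241025
D = 1 − m·sn²u·sn²v = 0.925576997510889
sn(u+v) = (sn u·cn v·dn v + sn v·cn u·dn u)/D = -0.6199215013492502/0.925576997510889 = -0.6697676184870369
cn(u+v) = (cn u·cn v − sn u·sn v·dn u·dn v)/D = 0.6873064167357699/0.925576997510889 = 0.7425707624369566
dn(u+v) = (dn u·dn v − m·sn u·sn v·cn u·cn v)/D = 0.8523996105030824/0.925576997510889 = 0.9209386283317335

sn(u+v)=-0.6697676 cn(u+v)=0.7425708 dn(u+v)=0.9209386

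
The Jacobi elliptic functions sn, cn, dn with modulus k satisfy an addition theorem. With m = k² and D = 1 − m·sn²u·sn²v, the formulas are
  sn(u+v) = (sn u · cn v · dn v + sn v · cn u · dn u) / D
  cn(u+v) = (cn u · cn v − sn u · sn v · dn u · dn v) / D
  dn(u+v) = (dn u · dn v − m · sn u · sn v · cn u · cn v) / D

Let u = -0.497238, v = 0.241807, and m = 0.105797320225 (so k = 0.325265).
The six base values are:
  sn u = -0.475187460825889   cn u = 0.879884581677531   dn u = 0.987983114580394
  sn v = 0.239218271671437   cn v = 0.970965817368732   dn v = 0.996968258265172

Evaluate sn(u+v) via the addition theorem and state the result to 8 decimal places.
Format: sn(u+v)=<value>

sn(u+v)=-0.25238189

m = k² = 0.105797320225
D = 1 − m·sn²u·sn²v = 0.9986329219566493
sn(u+v) = (sn u·cn v·dn v + sn v·cn u·dn u)/D = -0.2520368624625613/0.9986329219566493 = -0.2523818882004596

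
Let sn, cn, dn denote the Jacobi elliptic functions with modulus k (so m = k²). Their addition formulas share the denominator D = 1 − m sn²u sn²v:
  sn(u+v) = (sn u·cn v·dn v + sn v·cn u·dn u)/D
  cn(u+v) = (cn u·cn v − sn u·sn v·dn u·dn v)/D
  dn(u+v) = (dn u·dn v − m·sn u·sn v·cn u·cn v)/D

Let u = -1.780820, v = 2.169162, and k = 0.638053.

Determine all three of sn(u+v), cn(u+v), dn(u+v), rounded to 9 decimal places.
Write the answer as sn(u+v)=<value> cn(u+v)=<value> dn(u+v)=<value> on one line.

sn(u+v)=0.375092636 cn(u+v)=0.926987332 dn(u+v)=0.970938535

sn u = -0.9999991794055785, cn u = 0.001281088665817393, dn u = 0.7699928813552709
sn v = 0.9551248846390027, cn v = -0.2962034009651675, dn v = 0.7928473373625958
m = k² = 0.407111630809
D = 1 − m·sn²u·sn²v = 0.6286075098889192
sn(u+v) = (sn u·cn v·dn v + sn v·cn u·dn u)/D = 0.2357860480922633/0.6286075098889192 = 0.3750926363159881
cn(u+v) = (cn u·cn v − sn u·sn v·dn u·dn v)/D = 0.5827111986342639/0.6286075098889192 = 0.9269873322659387
dn(u+v) = (dn u·dn v − m·sn u·sn v·cn u·cn v)/D = 0.610339254639466/0.6286075098889192 = 0.9709385348376104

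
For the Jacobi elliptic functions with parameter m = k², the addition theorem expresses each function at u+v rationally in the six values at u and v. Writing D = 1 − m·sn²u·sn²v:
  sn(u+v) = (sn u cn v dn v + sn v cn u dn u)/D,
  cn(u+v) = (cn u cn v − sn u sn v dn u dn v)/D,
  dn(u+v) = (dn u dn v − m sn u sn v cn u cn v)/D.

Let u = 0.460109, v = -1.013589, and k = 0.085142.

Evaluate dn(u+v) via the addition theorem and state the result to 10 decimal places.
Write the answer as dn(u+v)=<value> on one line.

sn u = 0.4439447075987659, cn u = 0.8960541817295683, dn u = 0.9992853873999112
sn v = -0.8481935864645156, cn v = 0.5296863599154337, dn v = 0.9973889510087471
m = k² = 0.007249160164
D = 1 − m·sn²u·sn²v = 0.9989721365344578
dn(u+v) = (dn u·dn v − m·sn u·sn v·cn u·cn v)/D = 0.9979717854538803/0.9989721365344578 = 0.9989986196371324

dn(u+v)=0.9989986196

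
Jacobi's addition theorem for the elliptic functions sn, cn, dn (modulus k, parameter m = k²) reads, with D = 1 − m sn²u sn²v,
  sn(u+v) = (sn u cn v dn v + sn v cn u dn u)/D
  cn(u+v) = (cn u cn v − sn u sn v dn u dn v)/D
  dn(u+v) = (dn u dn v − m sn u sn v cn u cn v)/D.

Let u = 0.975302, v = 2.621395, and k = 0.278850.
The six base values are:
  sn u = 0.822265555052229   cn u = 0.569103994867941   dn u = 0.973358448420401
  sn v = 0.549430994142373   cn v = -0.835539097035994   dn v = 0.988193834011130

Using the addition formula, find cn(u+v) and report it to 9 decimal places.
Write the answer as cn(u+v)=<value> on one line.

m = k² = 0.0777573225
D = 1 − m·sn²u·sn²v = 0.9841294563711986
cn(u+v) = (cn u·cn v − sn u·sn v·dn u·dn v)/D = -0.9100590792929294/0.9841294563711986 = -0.9247351284947913

cn(u+v)=-0.924735128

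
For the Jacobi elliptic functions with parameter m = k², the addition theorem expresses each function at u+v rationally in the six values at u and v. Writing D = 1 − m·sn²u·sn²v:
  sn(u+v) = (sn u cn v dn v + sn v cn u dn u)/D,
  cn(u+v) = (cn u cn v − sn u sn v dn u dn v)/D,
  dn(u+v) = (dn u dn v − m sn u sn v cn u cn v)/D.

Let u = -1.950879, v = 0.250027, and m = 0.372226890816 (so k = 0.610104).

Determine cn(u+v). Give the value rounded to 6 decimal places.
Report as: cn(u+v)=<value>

cn(u+v)=0.045855

sn u = -0.9883811340659734, cn u = -0.151995834885237, dn u = 0.7977296333746691
sn v = 0.2465032014978921, cn v = 0.9691419770349903, dn v = 0.9886263546455164
m = k² = 0.372226890816
D = 1 − m·sn²u·sn²v = 0.9779046051368872
cn(u+v) = (cn u·cn v − sn u·sn v·dn u·dn v)/D = 0.04484203647634214/0.9779046051368872 = 0.04585522579686098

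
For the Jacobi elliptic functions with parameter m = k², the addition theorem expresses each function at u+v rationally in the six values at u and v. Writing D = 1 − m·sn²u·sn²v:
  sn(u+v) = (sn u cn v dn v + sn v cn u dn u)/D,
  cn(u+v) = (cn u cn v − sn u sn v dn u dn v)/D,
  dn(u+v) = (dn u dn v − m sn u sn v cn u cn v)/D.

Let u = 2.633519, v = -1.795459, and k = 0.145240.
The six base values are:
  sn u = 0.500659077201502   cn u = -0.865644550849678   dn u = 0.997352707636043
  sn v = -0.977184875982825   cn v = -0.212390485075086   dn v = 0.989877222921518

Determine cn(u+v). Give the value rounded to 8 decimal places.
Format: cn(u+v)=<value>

m = k² = 0.0210946576
D = 1 − m·sn²u·sn²v = 0.9949509445177658
cn(u+v) = (cn u·cn v − sn u·sn v·dn u·dn v)/D = 0.6668566710560863/0.9949509445177658 = 0.67024075380852

cn(u+v)=0.67024075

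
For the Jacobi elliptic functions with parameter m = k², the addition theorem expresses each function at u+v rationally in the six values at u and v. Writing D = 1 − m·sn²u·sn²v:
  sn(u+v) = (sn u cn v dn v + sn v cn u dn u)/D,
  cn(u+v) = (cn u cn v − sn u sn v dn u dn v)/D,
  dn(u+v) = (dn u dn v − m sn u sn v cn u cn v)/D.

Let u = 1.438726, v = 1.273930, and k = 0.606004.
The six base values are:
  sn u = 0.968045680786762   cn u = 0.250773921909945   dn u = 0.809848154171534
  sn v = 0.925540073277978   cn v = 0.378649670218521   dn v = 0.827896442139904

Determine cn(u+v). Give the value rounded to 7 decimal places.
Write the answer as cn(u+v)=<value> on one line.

cn(u+v)=-0.7171942

m = k² = 0.367240848016
D = 1 − m·sn²u·sn²v = 0.7051961579720561
cn(u+v) = (cn u·cn v − sn u·sn v·dn u·dn v)/D = -0.5057626011995128/0.7051961579720561 = -0.7171942096989616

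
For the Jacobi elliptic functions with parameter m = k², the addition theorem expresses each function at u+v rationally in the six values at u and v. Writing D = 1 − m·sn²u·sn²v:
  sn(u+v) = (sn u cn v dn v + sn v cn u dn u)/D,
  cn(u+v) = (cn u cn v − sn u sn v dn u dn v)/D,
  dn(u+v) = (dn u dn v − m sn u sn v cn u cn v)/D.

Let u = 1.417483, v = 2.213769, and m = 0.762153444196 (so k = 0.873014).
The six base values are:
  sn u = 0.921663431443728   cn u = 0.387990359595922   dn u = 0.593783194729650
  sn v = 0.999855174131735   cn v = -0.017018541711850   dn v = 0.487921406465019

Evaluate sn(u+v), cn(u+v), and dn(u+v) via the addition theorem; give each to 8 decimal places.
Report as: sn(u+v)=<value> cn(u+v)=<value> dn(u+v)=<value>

sn(u+v)=0.63128410 cn(u+v)=-0.77555167 dn(u+v)=0.83442609

m = k² = 0.762153444196
D = 1 − m·sn²u·sn²v = 0.3527659955308428
sn(u+v) = (sn u·cn v·dn v + sn v·cn u·dn u)/D = 0.2226955633524613/0.3527659955308428 = 0.6312840981664025
cn(u+v) = (cn u·cn v − sn u·sn v·dn u·dn v)/D = -0.2735882557164991/0.3527659955308428 = -0.7755516664943941
dn(u+v) = (dn u·dn v − m·sn u·sn v·cn u·cn v)/D = 0.2943571513939954/0.3527659955308428 = 0.8344260929998267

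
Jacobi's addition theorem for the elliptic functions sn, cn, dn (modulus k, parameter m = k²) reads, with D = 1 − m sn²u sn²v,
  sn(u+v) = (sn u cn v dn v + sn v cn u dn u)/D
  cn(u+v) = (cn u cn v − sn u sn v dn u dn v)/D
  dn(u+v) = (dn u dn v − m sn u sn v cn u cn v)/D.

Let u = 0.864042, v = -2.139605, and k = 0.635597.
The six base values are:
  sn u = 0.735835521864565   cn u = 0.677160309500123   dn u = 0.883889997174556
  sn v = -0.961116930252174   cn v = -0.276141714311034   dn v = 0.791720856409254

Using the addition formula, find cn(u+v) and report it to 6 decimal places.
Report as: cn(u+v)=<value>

m = k² = 0.403983546409
D = 1 − m·sn²u·sn²v = 0.797941264510716
cn(u+v) = (cn u·cn v − sn u·sn v·dn u·dn v)/D = 0.3079189906188415/0.797941264510716 = 0.3858917997023906

cn(u+v)=0.385892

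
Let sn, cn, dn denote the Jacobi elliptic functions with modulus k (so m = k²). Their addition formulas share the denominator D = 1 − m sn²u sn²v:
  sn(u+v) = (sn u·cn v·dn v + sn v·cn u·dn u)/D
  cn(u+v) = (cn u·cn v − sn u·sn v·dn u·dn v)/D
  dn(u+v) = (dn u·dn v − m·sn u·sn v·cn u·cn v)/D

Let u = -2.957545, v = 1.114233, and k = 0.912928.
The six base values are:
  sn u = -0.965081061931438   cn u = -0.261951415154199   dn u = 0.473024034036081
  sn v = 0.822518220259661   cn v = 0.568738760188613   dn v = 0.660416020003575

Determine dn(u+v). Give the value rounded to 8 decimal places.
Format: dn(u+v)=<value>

dn(u+v)=0.45031846

m = k² = 0.833437533184
D = 1 − m·sn²u·sn²v = 0.4748399321525755
dn(u+v) = (dn u·dn v − m·sn u·sn v·cn u·cn v)/D = 0.2138291875527233/0.4748399321525755 = 0.4503184611778095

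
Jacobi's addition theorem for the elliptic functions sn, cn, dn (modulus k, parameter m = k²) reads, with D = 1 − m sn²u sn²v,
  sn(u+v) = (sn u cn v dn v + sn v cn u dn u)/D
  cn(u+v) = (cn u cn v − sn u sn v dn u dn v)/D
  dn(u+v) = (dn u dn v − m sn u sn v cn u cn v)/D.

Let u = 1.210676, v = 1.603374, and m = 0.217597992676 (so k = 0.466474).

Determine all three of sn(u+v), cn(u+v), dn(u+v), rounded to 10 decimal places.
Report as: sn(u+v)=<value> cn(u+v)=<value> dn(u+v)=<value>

sn(u+v)=0.4953680358 cn(u+v)=-0.8686832041 dn(u+v)=0.9729356296

sn u = 0.9178993906188222, cn u = 0.3968131911889961, dn u = 0.9036952702447919
sn v = 0.9983352772014165, cn v = 0.05767732912653675, dn v = 0.8849440010378713
m = k² = 0.217597992676
D = 1 − m·sn²u·sn²v = 0.8172750368241119
sn(u+v) = (sn u·cn v·dn v + sn v·cn u·dn u)/D = 0.4048519296993263/0.8172750368241119 = 0.4953680357992577
cn(u+v) = (cn u·cn v − sn u·sn v·dn u·dn v)/D = -0.7099530976301076/0.8172750368241119 = -0.8686832041132057
dn(u+v) = (dn u·dn v − m·sn u·sn v·cn u·cn v)/D = 0.7951560025143118/0.8172750368241119 = 0.9729356296067069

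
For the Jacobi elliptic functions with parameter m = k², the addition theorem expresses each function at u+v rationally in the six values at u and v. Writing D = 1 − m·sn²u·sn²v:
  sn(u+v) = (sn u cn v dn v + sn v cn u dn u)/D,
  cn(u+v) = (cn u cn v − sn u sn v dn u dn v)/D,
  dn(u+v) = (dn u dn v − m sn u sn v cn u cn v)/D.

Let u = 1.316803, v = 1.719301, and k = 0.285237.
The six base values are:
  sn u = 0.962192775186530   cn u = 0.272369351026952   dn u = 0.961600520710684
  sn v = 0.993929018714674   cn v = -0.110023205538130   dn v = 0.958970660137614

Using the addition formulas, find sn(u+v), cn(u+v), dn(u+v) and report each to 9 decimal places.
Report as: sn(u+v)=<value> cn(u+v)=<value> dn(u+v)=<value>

m = k² = 0.081360146169
D = 1 − m·sn²u·sn²v = 0.9255873717260143
sn(u+v) = (sn u·cn v·dn v + sn v·cn u·dn u)/D = 0.1588004333920748/0.9255873717260143 = 0.1715671996431275
cn(u+v) = (cn u·cn v − sn u·sn v·dn u·dn v)/D = -0.911863150397668/0.9255873717260143 = -0.9851724194305356
dn(u+v) = (dn u·dn v − m·sn u·sn v·cn u·cn v)/D = 0.9244783809778377/0.9255873717260143 = 0.9988018519028533

sn(u+v)=0.171567200 cn(u+v)=-0.985172419 dn(u+v)=0.998801852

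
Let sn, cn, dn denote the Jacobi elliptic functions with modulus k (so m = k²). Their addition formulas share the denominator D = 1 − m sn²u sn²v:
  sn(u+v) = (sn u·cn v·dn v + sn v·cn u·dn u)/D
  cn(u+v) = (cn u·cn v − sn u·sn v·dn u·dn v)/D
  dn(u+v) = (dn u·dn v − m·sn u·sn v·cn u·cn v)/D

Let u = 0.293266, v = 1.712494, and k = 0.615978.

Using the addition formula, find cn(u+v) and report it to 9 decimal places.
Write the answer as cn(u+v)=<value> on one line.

cn(u+v)=-0.190365325

sn u = 0.2875813730831979, cn u = 0.9577562079441629, dn u = 0.9841849798008291
sn v = 0.9991920751936773, cn v = 0.04018951194220496, dn v = 0.7881522415638025
m = k² = 0.379428896484
D = 1 − m·sn²u·sn²v = 0.9686707592230672
cn(u+v) = (cn u·cn v − sn u·sn v·dn u·dn v)/D = -0.1844013234869577/0.9686707592230672 = -0.1903653245761839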